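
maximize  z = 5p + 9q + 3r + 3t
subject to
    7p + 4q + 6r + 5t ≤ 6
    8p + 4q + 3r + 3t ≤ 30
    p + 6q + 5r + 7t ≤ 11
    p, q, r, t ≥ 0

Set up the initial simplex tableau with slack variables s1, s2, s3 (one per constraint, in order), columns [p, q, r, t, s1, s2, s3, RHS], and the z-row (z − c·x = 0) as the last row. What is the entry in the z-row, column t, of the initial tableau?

The z-row carries the negated objective coefficients: the t entry is -3.

-3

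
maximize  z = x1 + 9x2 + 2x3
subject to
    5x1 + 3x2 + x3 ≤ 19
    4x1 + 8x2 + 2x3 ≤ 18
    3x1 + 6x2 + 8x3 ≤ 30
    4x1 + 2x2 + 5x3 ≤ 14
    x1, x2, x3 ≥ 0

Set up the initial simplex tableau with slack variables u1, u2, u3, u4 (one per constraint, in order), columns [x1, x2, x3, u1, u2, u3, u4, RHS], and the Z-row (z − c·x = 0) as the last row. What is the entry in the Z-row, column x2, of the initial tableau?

-9

The Z-row carries the negated objective coefficients: the x2 entry is -9.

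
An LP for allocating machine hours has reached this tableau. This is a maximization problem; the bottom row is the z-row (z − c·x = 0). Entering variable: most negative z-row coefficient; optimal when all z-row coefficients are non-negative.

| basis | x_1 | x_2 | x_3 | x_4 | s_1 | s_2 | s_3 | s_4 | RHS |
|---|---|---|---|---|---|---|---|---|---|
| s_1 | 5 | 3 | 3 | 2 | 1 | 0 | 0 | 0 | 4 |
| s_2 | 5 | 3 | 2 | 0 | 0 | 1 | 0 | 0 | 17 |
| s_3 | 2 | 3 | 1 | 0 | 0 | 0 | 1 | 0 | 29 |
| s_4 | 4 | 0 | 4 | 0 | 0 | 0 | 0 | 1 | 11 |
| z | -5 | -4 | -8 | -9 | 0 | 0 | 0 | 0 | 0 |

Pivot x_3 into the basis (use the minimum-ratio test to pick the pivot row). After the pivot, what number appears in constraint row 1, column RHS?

4/3

Ratio test on column x_3 — row 1: 4/3 = 4/3; row 2: 17/2 = 17/2; row 3: 29/1 = 29; row 4: 11/4 = 11/4. Minimum is 4/3 at row 1 (s_1 leaves); pivot element 3.
Divide row 1 by 3; eliminate column x_3 from the other rows.
In the new row 1, the RHS entry is the old entry divided by the pivot: 4/3 = 4/3.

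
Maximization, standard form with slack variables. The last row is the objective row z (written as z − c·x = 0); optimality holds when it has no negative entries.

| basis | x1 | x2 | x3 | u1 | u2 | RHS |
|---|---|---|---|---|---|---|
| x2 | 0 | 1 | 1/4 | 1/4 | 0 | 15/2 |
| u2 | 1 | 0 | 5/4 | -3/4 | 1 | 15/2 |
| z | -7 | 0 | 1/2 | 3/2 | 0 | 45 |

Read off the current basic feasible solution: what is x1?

x1 is not in the basis, so in the current basic feasible solution x1 = 0.

0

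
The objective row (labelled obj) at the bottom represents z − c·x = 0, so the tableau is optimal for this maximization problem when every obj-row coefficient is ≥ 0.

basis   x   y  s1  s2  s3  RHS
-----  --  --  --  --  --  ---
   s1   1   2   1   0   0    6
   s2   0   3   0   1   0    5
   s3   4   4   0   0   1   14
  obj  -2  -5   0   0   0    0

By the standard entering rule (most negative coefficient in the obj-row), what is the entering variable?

Negative obj-row entries: x: -2, y: -5.
The most negative is -5 in column y, so y enters.

y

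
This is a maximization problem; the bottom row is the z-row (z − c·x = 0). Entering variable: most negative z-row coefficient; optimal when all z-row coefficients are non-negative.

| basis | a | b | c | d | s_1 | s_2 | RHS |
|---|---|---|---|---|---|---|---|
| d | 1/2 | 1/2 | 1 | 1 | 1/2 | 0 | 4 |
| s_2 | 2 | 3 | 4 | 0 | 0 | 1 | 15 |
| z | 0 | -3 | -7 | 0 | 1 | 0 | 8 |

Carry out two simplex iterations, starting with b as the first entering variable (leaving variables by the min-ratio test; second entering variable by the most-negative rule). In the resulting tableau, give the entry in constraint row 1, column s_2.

Ratio test on column b — row 1: 4/(1/2) = 8; row 2: 15/3 = 5. Minimum is 5 at row 2 (s_2 leaves); pivot element 3.
Divide row 2 by 3; eliminate column b from the other rows.
Second iteration: most negative z-row entry is -3 in column c, so c enters.
Ratio test on column c — row 1: (3/2)/(1/3) = 9/2; row 2: 5/(4/3) = 15/4. Minimum is 15/4 at row 2 (b leaves); pivot element 4/3.
Divide row 2 by 4/3; eliminate column c from the other rows.
After both pivots, the entry at constraint row 1, column s_2 is -1/4.

-1/4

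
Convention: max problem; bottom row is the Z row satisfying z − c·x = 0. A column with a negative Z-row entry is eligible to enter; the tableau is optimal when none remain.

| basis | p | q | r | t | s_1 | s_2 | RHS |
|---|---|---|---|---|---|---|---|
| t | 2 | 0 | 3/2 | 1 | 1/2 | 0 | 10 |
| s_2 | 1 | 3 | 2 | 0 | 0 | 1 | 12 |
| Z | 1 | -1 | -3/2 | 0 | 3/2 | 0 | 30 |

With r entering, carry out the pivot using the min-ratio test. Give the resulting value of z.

39

Ratio test on column r — row 1: 10/(3/2) = 20/3; row 2: 12/2 = 6. Minimum is 6 at row 2 (s_2 leaves); pivot element 2.
Pivot on row 2; the Z-row RHS becomes 30 − (-3/2)·6 = 39.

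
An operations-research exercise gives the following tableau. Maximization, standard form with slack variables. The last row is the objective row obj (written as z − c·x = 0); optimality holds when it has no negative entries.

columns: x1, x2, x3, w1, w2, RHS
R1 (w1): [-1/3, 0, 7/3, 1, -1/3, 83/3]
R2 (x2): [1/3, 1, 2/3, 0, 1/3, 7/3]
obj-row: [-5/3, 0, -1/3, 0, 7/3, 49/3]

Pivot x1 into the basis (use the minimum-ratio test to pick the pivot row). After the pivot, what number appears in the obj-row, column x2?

Ratio test on column x1 — row 1: entry -1/3 ≤ 0; row 2: (7/3)/(1/3) = 7. Minimum is 7 at row 2 (x2 leaves); pivot element 1/3.
Divide row 2 by 1/3; eliminate column x1 from the other rows.
obj-row update in column x2: 0 − (-5/3)·3 = 5.

5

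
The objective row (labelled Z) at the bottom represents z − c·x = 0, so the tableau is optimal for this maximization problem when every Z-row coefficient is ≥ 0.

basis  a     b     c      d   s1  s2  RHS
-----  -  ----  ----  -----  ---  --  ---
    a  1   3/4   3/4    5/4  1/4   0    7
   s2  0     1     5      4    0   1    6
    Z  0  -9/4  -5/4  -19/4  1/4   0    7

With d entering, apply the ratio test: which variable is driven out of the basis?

s2

Column d entries and ratios — a: 7/(5/4) = 28/5; s2: 6/4 = 3/2.
Smallest ratio is 3/2 in the row of s2, so s2 leaves.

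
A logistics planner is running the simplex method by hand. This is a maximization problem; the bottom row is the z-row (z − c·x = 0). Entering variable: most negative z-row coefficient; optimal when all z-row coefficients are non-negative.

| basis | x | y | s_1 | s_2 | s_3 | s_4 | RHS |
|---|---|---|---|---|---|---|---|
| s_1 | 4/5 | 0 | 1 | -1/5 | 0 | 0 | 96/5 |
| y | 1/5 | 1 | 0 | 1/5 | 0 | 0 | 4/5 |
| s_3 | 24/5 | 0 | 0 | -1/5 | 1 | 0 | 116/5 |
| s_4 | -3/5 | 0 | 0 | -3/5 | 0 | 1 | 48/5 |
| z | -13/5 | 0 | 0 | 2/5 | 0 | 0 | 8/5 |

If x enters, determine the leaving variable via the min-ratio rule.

Column x entries and ratios — s_1: (96/5)/(4/5) = 24; y: (4/5)/(1/5) = 4; s_3: (116/5)/(24/5) = 29/6; s_4: -3/5 ≤ 0, skip.
Smallest ratio is 4 in the row of y, so y leaves.

y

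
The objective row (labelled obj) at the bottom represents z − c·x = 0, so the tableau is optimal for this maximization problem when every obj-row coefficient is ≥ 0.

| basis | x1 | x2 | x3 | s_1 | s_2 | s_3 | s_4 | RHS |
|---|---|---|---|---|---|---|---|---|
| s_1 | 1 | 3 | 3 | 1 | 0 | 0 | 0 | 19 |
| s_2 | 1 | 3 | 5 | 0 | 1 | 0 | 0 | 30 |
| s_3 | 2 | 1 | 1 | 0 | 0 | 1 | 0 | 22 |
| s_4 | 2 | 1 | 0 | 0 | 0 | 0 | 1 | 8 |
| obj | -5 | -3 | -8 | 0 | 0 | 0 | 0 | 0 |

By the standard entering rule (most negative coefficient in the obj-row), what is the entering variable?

Negative obj-row entries: x1: -5, x2: -3, x3: -8.
The most negative is -8 in column x3, so x3 enters.

x3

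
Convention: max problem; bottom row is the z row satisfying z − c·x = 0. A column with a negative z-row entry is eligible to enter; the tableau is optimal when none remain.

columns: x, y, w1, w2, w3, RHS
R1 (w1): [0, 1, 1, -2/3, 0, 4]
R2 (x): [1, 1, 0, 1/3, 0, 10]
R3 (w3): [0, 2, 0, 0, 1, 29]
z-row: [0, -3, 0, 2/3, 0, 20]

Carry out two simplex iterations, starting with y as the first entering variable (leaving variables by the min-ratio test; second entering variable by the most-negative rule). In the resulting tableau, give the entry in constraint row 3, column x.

-4/3

Ratio test on column y — row 1: 4/1 = 4; row 2: 10/1 = 10; row 3: 29/2 = 29/2. Minimum is 4 at row 1 (w1 leaves); pivot element 1.
Divide row 1 by 1; eliminate column y from the other rows.
Second iteration: most negative z-row entry is -4/3 in column w2, so w2 enters.
Ratio test on column w2 — row 1: entry -2/3 ≤ 0; row 2: 6/1 = 6; row 3: 21/(4/3) = 63/4. Minimum is 6 at row 2 (x leaves); pivot element 1.
Divide row 2 by 1; eliminate column w2 from the other rows.
After both pivots, the entry at constraint row 3, column x is -4/3.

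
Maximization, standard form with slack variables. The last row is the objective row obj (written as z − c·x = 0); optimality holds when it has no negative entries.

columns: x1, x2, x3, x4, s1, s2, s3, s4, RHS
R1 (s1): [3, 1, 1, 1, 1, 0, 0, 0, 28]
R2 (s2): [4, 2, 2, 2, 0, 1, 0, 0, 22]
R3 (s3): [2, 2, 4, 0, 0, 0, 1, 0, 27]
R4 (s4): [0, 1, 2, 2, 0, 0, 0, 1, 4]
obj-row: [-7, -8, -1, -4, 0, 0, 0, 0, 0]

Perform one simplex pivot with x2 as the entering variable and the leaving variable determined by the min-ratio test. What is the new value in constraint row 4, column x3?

Ratio test on column x2 — row 1: 28/1 = 28; row 2: 22/2 = 11; row 3: 27/2 = 27/2; row 4: 4/1 = 4. Minimum is 4 at row 4 (s4 leaves); pivot element 1.
Divide row 4 by 1; eliminate column x2 from the other rows.
In the new row 4, the x3 entry is the old entry divided by the pivot: 2/1 = 2.

2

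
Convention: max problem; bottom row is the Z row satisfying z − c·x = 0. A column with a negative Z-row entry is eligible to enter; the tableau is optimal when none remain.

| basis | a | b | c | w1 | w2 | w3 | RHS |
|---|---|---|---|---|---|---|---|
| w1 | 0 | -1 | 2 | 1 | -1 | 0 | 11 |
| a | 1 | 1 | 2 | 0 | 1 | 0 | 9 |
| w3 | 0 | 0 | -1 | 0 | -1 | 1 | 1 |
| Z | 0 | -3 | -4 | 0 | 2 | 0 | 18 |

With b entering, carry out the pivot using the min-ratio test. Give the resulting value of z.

Ratio test on column b — row 1: entry -1 ≤ 0; row 2: 9/1 = 9; row 3: entry 0 ≤ 0. Minimum is 9 at row 2 (a leaves); pivot element 1.
Pivot on row 2; the Z-row RHS becomes 18 − (-3)·9 = 45.

45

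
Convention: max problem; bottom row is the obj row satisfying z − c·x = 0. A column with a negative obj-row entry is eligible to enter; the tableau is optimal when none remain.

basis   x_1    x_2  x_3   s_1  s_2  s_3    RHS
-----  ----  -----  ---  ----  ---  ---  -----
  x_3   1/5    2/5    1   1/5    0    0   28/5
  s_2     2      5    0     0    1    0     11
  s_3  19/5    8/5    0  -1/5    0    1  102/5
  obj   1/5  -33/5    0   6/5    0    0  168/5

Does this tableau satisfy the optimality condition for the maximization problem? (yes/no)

no

The obj-row has a negative entry -33/5 in column x_2, so it is not optimal.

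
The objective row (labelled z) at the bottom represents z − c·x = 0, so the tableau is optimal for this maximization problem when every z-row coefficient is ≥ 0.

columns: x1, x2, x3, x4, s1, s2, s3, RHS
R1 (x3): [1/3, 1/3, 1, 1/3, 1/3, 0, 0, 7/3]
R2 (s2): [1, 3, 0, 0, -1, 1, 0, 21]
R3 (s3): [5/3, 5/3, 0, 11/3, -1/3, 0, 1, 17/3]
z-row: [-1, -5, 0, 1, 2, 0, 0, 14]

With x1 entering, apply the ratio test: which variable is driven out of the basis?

Column x1 entries and ratios — x3: (7/3)/(1/3) = 7; s2: 21/1 = 21; s3: (17/3)/(5/3) = 17/5.
Smallest ratio is 17/5 in the row of s3, so s3 leaves.

s3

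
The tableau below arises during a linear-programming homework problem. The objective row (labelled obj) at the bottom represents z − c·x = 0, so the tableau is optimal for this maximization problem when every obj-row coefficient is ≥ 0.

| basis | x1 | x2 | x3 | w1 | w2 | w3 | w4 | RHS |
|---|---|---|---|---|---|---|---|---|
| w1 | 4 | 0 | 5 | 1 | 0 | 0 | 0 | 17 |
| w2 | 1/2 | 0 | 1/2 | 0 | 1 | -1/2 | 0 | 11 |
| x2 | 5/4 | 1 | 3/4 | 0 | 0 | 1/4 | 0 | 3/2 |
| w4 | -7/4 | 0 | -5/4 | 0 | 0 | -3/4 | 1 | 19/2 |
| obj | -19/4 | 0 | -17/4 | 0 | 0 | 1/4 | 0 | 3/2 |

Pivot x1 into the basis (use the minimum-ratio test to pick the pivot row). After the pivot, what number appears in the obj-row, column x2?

Ratio test on column x1 — row 1: 17/4 = 17/4; row 2: 11/(1/2) = 22; row 3: (3/2)/(5/4) = 6/5; row 4: entry -7/4 ≤ 0. Minimum is 6/5 at row 3 (x2 leaves); pivot element 5/4.
Divide row 3 by 5/4; eliminate column x1 from the other rows.
obj-row update in column x2: 0 − (-19/4)·(4/5) = 19/5.

19/5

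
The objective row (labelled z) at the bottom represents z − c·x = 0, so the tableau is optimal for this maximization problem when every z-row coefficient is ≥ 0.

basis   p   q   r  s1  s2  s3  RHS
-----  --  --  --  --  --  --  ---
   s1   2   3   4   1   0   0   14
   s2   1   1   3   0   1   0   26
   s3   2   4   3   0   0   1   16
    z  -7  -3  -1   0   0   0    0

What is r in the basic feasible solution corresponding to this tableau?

0

r is not in the basis, so in the current basic feasible solution r = 0.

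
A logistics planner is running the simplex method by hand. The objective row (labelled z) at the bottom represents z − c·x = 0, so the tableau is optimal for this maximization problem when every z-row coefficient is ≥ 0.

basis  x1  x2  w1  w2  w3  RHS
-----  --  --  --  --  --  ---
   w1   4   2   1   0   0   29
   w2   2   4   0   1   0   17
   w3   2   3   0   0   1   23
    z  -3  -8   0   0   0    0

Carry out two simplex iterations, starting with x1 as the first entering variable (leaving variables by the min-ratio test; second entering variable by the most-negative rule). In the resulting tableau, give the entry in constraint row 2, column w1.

-1/6

Ratio test on column x1 — row 1: 29/4 = 29/4; row 2: 17/2 = 17/2; row 3: 23/2 = 23/2. Minimum is 29/4 at row 1 (w1 leaves); pivot element 4.
Divide row 1 by 4; eliminate column x1 from the other rows.
Second iteration: most negative z-row entry is -13/2 in column x2, so x2 enters.
Ratio test on column x2 — row 1: (29/4)/(1/2) = 29/2; row 2: (5/2)/3 = 5/6; row 3: (17/2)/2 = 17/4. Minimum is 5/6 at row 2 (w2 leaves); pivot element 3.
Divide row 2 by 3; eliminate column x2 from the other rows.
After both pivots, the entry at constraint row 2, column w1 is -1/6.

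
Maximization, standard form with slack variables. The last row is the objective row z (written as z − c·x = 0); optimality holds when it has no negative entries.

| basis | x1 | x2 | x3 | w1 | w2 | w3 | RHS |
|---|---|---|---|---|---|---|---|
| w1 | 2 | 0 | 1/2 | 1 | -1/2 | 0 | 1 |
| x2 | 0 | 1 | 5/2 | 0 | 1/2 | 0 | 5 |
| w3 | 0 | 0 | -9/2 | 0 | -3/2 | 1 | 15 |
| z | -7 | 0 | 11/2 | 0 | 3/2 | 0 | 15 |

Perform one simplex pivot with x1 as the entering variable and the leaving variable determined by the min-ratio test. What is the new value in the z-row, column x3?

29/4

Ratio test on column x1 — row 1: 1/2 = 1/2; row 2: entry 0 ≤ 0; row 3: entry 0 ≤ 0. Minimum is 1/2 at row 1 (w1 leaves); pivot element 2.
Divide row 1 by 2; eliminate column x1 from the other rows.
z-row update in column x3: 11/2 − (-7)·(1/4) = 29/4.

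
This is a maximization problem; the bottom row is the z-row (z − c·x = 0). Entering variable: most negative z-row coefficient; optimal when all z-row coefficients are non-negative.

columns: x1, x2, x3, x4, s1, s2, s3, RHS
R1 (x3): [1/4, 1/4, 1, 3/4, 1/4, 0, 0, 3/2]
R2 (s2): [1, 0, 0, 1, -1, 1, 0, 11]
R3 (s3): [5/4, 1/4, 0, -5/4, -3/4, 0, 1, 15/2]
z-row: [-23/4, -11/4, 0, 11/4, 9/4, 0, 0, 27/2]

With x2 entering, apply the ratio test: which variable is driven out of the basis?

x3

Column x2 entries and ratios — x3: (3/2)/(1/4) = 6; s2: 0 ≤ 0, skip; s3: (15/2)/(1/4) = 30.
Smallest ratio is 6 in the row of x3, so x3 leaves.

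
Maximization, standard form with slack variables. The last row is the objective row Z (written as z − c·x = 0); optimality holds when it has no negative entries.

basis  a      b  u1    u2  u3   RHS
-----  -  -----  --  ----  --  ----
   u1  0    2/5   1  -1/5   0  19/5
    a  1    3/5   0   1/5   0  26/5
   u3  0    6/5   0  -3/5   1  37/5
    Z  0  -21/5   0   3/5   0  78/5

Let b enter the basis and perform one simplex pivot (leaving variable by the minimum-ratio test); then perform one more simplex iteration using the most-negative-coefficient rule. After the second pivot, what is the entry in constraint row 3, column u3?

Ratio test on column b — row 1: (19/5)/(2/5) = 19/2; row 2: (26/5)/(3/5) = 26/3; row 3: (37/5)/(6/5) = 37/6. Minimum is 37/6 at row 3 (u3 leaves); pivot element 6/5.
Divide row 3 by 6/5; eliminate column b from the other rows.
Second iteration: most negative Z-row entry is -3/2 in column u2, so u2 enters.
Ratio test on column u2 — row 1: entry 0 ≤ 0; row 2: (3/2)/(1/2) = 3; row 3: entry -1/2 ≤ 0. Minimum is 3 at row 2 (a leaves); pivot element 1/2.
Divide row 2 by 1/2; eliminate column u2 from the other rows.
After both pivots, the entry at constraint row 3, column u3 is 1/3.

1/3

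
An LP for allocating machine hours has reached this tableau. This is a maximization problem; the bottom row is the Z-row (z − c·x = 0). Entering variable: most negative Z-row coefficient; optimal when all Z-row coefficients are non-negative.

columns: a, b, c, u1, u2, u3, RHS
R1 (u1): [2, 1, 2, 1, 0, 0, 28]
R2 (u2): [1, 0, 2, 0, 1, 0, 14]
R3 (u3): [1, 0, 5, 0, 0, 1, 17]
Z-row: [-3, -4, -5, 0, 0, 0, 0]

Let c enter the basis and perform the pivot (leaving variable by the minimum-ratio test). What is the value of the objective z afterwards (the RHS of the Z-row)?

Ratio test on column c — row 1: 28/2 = 14; row 2: 14/2 = 7; row 3: 17/5 = 17/5. Minimum is 17/5 at row 3 (u3 leaves); pivot element 5.
Pivot on row 3; the Z-row RHS becomes 0 − (-5)·(17/5) = 17.

17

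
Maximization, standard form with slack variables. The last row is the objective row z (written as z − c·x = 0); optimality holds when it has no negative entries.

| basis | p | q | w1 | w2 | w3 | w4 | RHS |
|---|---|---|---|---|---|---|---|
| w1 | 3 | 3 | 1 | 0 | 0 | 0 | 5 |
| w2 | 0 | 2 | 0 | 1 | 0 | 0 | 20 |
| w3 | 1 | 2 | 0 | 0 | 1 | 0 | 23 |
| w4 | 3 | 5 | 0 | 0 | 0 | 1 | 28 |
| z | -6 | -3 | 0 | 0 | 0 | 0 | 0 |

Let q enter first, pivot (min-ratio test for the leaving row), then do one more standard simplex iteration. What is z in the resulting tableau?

Ratio test on column q — row 1: 5/3 = 5/3; row 2: 20/2 = 10; row 3: 23/2 = 23/2; row 4: 28/5 = 28/5. Minimum is 5/3 at row 1 (w1 leaves); pivot element 3.
Pivot on row 1; the z-row RHS becomes 0 − (-3)·(5/3) = 5.
Next entering variable (most negative z-row entry -3): p.
Ratio test on column p — row 1: (5/3)/1 = 5/3; row 2: entry -2 ≤ 0; row 3: entry -1 ≤ 0; row 4: entry -2 ≤ 0. Minimum is 5/3 at row 1 (q leaves); pivot element 1.
After the second pivot the z-row RHS is 5 − (-3)·(5/3) = 10.

10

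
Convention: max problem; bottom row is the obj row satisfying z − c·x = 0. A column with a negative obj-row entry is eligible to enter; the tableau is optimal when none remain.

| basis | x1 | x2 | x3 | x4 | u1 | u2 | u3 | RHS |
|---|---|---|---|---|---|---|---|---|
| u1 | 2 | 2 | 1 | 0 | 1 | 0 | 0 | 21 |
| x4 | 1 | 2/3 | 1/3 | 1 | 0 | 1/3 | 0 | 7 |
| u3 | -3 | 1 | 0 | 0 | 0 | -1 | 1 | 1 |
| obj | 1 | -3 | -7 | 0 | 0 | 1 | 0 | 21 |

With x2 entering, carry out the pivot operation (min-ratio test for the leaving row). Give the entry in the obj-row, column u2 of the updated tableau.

-2

Ratio test on column x2 — row 1: 21/2 = 21/2; row 2: 7/(2/3) = 21/2; row 3: 1/1 = 1. Minimum is 1 at row 3 (u3 leaves); pivot element 1.
Divide row 3 by 1; eliminate column x2 from the other rows.
obj-row update in column u2: 1 − (-3)·(-1) = -2.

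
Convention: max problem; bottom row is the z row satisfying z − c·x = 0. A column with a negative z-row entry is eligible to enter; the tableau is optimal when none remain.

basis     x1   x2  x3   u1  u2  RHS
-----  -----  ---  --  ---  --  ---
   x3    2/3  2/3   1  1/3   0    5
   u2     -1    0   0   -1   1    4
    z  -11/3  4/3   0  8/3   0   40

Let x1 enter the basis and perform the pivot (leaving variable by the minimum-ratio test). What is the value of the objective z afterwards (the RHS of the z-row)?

Ratio test on column x1 — row 1: 5/(2/3) = 15/2; row 2: entry -1 ≤ 0. Minimum is 15/2 at row 1 (x3 leaves); pivot element 2/3.
Pivot on row 1; the z-row RHS becomes 40 − (-11/3)·(15/2) = 135/2.

135/2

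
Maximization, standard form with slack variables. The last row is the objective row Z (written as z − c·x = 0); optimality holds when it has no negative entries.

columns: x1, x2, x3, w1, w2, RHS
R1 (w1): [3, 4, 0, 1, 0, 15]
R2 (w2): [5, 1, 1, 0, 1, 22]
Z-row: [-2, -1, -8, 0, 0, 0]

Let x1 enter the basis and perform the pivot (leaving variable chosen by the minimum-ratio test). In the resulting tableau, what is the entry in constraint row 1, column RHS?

Ratio test on column x1 — row 1: 15/3 = 5; row 2: 22/5 = 22/5. Minimum is 22/5 at row 2 (w2 leaves); pivot element 5.
Divide row 2 by 5; eliminate column x1 from the other rows.
Row 1 update in column RHS: 15 − 3·(22/5) = 9/5.

9/5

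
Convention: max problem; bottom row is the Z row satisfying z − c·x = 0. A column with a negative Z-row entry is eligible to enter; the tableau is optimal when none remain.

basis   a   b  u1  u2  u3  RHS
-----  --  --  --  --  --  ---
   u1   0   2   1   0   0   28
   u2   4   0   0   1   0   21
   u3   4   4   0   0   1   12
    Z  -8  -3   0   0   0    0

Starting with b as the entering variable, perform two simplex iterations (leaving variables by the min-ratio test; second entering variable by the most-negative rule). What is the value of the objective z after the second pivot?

24

Ratio test on column b — row 1: 28/2 = 14; row 2: entry 0 ≤ 0; row 3: 12/4 = 3. Minimum is 3 at row 3 (u3 leaves); pivot element 4.
Pivot on row 3; the Z-row RHS becomes 0 − (-3)·3 = 9.
Next entering variable (most negative Z-row entry -5): a.
Ratio test on column a — row 1: entry -2 ≤ 0; row 2: 21/4 = 21/4; row 3: 3/1 = 3. Minimum is 3 at row 3 (b leaves); pivot element 1.
After the second pivot the Z-row RHS is 9 − (-5)·3 = 24.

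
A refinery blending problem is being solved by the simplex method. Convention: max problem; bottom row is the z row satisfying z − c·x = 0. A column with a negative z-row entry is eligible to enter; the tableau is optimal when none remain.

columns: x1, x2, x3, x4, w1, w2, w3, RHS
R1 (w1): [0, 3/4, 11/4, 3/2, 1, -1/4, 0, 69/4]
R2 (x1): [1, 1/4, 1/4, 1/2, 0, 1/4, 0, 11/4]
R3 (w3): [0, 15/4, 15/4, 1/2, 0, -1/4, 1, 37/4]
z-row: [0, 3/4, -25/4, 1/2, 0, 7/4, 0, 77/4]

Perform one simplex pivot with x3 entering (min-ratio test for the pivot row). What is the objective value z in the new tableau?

104/3

Ratio test on column x3 — row 1: (69/4)/(11/4) = 69/11; row 2: (11/4)/(1/4) = 11; row 3: (37/4)/(15/4) = 37/15. Minimum is 37/15 at row 3 (w3 leaves); pivot element 15/4.
Pivot on row 3; the z-row RHS becomes 77/4 − (-25/4)·(37/15) = 104/3.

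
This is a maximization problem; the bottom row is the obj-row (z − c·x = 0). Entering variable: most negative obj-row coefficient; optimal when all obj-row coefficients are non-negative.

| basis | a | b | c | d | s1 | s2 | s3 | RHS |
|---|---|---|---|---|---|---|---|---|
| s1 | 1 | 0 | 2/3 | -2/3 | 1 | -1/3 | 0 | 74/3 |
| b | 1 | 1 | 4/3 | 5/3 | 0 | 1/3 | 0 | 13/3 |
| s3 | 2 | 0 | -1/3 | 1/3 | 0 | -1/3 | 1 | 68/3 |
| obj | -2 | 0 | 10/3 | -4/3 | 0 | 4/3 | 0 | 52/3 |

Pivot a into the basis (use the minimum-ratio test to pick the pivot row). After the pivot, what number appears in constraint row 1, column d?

Ratio test on column a — row 1: (74/3)/1 = 74/3; row 2: (13/3)/1 = 13/3; row 3: (68/3)/2 = 34/3. Minimum is 13/3 at row 2 (b leaves); pivot element 1.
Divide row 2 by 1; eliminate column a from the other rows.
Row 1 update in column d: -2/3 − 1·(5/3) = -7/3.

-7/3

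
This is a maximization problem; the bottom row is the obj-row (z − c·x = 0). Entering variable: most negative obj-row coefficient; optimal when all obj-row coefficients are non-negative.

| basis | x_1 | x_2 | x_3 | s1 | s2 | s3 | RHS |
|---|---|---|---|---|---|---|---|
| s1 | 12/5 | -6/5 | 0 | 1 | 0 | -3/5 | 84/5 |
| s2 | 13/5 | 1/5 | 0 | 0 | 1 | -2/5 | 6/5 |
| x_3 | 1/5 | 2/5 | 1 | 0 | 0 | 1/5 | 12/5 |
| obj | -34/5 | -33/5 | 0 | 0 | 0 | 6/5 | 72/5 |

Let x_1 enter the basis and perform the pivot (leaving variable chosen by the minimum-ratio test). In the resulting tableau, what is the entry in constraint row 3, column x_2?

Ratio test on column x_1 — row 1: (84/5)/(12/5) = 7; row 2: (6/5)/(13/5) = 6/13; row 3: (12/5)/(1/5) = 12. Minimum is 6/13 at row 2 (s2 leaves); pivot element 13/5.
Divide row 2 by 13/5; eliminate column x_1 from the other rows.
Row 3 update in column x_2: 2/5 − (1/5)·(1/13) = 5/13.

5/13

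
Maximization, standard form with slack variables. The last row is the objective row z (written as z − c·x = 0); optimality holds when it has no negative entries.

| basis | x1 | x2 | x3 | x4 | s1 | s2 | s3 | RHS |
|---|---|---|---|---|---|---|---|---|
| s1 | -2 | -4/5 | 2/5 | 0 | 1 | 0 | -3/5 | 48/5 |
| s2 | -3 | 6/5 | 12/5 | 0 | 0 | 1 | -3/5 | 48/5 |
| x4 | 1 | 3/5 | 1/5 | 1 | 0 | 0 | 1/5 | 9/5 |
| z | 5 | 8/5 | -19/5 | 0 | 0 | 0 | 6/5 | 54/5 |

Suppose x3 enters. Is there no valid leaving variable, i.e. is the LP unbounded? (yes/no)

Column x3 has positive entries in row(s) 1, 2, 3, so the ratio test bounds it — not unbounded.

no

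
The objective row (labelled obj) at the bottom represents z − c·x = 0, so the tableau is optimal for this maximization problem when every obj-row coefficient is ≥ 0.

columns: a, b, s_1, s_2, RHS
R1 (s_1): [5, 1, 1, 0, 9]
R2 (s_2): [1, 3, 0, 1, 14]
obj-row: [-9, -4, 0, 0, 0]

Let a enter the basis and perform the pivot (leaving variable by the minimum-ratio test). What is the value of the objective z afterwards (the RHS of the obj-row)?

81/5

Ratio test on column a — row 1: 9/5 = 9/5; row 2: 14/1 = 14. Minimum is 9/5 at row 1 (s_1 leaves); pivot element 5.
Pivot on row 1; the obj-row RHS becomes 0 − (-9)·(9/5) = 81/5.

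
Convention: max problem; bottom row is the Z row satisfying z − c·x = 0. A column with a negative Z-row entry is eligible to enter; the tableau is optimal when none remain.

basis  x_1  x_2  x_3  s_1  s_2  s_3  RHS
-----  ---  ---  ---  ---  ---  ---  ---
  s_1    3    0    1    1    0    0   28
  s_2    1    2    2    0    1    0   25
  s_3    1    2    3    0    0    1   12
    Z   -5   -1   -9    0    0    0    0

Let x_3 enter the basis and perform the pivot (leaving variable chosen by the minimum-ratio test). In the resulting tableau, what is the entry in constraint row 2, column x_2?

Ratio test on column x_3 — row 1: 28/1 = 28; row 2: 25/2 = 25/2; row 3: 12/3 = 4. Minimum is 4 at row 3 (s_3 leaves); pivot element 3.
Divide row 3 by 3; eliminate column x_3 from the other rows.
Row 2 update in column x_2: 2 − 2·(2/3) = 2/3.

2/3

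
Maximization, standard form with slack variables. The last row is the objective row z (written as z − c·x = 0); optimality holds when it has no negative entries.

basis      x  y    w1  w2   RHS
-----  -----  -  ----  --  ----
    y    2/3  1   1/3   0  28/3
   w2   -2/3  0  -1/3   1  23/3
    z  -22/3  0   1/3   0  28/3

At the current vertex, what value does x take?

x is not in the basis, so in the current basic feasible solution x = 0.

0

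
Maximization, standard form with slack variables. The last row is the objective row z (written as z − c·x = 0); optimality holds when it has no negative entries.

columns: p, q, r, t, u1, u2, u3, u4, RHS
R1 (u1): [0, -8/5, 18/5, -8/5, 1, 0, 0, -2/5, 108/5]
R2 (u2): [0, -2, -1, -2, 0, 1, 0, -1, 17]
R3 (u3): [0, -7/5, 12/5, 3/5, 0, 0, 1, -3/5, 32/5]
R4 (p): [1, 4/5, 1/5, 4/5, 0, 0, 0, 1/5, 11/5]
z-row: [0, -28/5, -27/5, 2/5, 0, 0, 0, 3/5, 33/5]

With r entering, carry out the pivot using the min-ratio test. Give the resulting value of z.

Ratio test on column r — row 1: (108/5)/(18/5) = 6; row 2: entry -1 ≤ 0; row 3: (32/5)/(12/5) = 8/3; row 4: (11/5)/(1/5) = 11. Minimum is 8/3 at row 3 (u3 leaves); pivot element 12/5.
Pivot on row 3; the z-row RHS becomes 33/5 − (-27/5)·(8/3) = 21.

21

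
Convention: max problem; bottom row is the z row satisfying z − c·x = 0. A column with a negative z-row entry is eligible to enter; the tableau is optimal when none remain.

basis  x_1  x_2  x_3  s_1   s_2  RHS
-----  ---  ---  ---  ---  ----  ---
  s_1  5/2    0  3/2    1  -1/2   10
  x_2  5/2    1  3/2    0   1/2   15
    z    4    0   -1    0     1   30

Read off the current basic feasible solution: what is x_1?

x_1 is not in the basis, so in the current basic feasible solution x_1 = 0.

0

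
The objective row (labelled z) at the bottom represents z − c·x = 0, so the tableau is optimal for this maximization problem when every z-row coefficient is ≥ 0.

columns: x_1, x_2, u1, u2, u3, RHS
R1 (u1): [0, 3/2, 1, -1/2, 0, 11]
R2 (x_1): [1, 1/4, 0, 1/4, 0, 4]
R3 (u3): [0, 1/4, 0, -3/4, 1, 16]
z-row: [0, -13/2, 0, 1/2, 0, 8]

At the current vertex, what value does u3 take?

u3 is basic (row 3); its value is the RHS of that row, 16.

16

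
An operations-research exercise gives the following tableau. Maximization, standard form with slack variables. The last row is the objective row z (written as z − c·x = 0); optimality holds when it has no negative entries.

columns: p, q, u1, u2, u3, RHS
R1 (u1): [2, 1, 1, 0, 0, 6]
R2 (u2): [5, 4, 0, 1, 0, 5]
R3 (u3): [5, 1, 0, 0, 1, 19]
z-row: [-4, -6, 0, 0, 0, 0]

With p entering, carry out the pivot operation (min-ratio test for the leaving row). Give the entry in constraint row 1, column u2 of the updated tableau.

Ratio test on column p — row 1: 6/2 = 3; row 2: 5/5 = 1; row 3: 19/5 = 19/5. Minimum is 1 at row 2 (u2 leaves); pivot element 5.
Divide row 2 by 5; eliminate column p from the other rows.
Row 1 update in column u2: 0 − 2·(1/5) = -2/5.

-2/5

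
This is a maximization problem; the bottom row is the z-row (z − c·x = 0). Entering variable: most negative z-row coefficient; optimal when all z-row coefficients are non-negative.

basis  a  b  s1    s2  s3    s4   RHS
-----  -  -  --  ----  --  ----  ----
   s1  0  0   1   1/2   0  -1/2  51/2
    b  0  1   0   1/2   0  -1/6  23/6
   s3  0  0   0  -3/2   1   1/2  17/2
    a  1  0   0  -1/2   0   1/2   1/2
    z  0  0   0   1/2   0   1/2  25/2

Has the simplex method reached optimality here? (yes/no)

yes

Every z-row coefficient is ≥ 0, so the tableau is optimal.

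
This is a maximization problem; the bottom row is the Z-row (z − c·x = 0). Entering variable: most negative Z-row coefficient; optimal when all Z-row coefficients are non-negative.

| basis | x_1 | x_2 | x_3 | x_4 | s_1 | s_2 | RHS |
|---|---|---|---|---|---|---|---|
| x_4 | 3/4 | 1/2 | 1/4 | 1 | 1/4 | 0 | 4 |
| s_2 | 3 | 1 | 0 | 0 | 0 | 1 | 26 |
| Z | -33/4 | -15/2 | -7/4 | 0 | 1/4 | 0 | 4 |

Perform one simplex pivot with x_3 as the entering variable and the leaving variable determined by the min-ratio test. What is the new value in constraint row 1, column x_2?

Ratio test on column x_3 — row 1: 4/(1/4) = 16; row 2: entry 0 ≤ 0. Minimum is 16 at row 1 (x_4 leaves); pivot element 1/4.
Divide row 1 by 1/4; eliminate column x_3 from the other rows.
In the new row 1, the x_2 entry is the old entry divided by the pivot: (1/2)/(1/4) = 2.

2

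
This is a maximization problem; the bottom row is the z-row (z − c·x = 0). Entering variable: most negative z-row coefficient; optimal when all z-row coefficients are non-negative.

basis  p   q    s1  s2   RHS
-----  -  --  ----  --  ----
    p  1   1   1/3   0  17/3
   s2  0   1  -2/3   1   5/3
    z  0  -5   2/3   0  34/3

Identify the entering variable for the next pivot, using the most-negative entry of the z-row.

q

Negative z-row entries: q: -5.
The most negative is -5 in column q, so q enters.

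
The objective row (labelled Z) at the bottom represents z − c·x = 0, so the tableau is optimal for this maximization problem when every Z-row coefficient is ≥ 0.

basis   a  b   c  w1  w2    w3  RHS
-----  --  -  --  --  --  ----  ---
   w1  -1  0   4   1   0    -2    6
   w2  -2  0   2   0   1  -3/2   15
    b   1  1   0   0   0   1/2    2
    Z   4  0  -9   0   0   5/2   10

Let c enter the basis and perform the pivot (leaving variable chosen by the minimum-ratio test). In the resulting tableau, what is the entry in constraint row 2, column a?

Ratio test on column c — row 1: 6/4 = 3/2; row 2: 15/2 = 15/2; row 3: entry 0 ≤ 0. Minimum is 3/2 at row 1 (w1 leaves); pivot element 4.
Divide row 1 by 4; eliminate column c from the other rows.
Row 2 update in column a: -2 − 2·(-1/4) = -3/2.

-3/2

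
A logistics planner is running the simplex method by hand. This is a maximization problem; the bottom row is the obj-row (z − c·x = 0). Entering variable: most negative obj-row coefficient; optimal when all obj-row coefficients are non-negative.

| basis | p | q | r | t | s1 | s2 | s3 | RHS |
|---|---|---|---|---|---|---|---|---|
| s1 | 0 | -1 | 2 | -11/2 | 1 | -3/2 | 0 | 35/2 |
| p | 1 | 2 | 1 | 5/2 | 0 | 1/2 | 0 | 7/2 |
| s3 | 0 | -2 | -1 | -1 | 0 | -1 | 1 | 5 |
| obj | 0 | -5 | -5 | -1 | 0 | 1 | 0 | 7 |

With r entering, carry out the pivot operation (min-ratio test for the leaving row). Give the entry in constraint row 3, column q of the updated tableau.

0

Ratio test on column r — row 1: (35/2)/2 = 35/4; row 2: (7/2)/1 = 7/2; row 3: entry -1 ≤ 0. Minimum is 7/2 at row 2 (p leaves); pivot element 1.
Divide row 2 by 1; eliminate column r from the other rows.
Row 3 update in column q: -2 − (-1)·2 = 0.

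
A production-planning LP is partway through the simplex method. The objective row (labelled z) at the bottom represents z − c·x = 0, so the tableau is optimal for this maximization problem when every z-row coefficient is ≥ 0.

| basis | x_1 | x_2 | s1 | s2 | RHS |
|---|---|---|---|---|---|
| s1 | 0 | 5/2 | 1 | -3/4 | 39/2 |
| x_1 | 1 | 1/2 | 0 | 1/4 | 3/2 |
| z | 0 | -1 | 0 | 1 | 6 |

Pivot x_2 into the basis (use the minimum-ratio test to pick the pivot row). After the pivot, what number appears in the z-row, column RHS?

9

Ratio test on column x_2 — row 1: (39/2)/(5/2) = 39/5; row 2: (3/2)/(1/2) = 3. Minimum is 3 at row 2 (x_1 leaves); pivot element 1/2.
Divide row 2 by 1/2; eliminate column x_2 from the other rows.
z-row update in column RHS: 6 − (-1)·3 = 9.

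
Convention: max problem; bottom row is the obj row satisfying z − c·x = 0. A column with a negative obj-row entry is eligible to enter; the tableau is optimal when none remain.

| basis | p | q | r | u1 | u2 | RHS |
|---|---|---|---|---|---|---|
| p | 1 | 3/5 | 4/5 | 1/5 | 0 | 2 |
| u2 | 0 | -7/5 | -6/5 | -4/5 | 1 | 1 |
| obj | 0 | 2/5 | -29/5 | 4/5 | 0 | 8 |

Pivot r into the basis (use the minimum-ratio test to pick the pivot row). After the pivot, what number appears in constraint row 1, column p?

5/4

Ratio test on column r — row 1: 2/(4/5) = 5/2; row 2: entry -6/5 ≤ 0. Minimum is 5/2 at row 1 (p leaves); pivot element 4/5.
Divide row 1 by 4/5; eliminate column r from the other rows.
In the new row 1, the p entry is the old entry divided by the pivot: 1/(4/5) = 5/4.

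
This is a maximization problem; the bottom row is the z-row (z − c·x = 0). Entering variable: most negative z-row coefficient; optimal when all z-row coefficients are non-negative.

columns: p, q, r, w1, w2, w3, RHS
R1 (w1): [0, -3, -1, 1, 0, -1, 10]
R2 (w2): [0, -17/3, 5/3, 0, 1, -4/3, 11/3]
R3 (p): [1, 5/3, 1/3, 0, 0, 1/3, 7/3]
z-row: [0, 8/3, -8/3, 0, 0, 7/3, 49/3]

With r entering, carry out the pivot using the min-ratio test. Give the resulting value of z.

111/5

Ratio test on column r — row 1: entry -1 ≤ 0; row 2: (11/3)/(5/3) = 11/5; row 3: (7/3)/(1/3) = 7. Minimum is 11/5 at row 2 (w2 leaves); pivot element 5/3.
Pivot on row 2; the z-row RHS becomes 49/3 − (-8/3)·(11/5) = 111/5.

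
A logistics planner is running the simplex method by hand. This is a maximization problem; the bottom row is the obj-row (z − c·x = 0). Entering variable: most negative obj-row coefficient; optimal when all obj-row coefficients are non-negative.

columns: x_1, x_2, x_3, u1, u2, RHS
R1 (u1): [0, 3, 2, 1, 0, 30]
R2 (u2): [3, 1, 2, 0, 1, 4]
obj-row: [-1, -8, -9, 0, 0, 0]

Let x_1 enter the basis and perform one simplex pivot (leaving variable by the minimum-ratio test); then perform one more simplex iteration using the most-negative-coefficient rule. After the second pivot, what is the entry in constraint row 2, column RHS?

Ratio test on column x_1 — row 1: entry 0 ≤ 0; row 2: 4/3 = 4/3. Minimum is 4/3 at row 2 (u2 leaves); pivot element 3.
Divide row 2 by 3; eliminate column x_1 from the other rows.
Second iteration: most negative obj-row entry is -25/3 in column x_3, so x_3 enters.
Ratio test on column x_3 — row 1: 30/2 = 15; row 2: (4/3)/(2/3) = 2. Minimum is 2 at row 2 (x_1 leaves); pivot element 2/3.
Divide row 2 by 2/3; eliminate column x_3 from the other rows.
After both pivots, the entry at constraint row 2, column RHS is 2.

2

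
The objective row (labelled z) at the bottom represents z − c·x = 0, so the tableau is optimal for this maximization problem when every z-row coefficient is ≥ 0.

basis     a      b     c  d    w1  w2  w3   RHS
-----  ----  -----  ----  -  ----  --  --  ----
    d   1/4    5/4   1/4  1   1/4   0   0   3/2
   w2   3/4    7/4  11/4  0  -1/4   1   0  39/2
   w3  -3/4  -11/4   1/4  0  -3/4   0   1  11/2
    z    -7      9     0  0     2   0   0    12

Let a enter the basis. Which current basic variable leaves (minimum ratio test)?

d

Column a entries and ratios — d: (3/2)/(1/4) = 6; w2: (39/2)/(3/4) = 26; w3: -3/4 ≤ 0, skip.
Smallest ratio is 6 in the row of d, so d leaves.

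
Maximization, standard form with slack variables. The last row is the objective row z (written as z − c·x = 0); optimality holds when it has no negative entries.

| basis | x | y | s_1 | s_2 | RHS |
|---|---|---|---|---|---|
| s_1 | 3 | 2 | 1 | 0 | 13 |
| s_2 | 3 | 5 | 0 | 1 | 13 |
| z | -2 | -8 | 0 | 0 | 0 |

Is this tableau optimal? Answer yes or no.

no

The z-row has a negative entry -8 in column y, so it is not optimal.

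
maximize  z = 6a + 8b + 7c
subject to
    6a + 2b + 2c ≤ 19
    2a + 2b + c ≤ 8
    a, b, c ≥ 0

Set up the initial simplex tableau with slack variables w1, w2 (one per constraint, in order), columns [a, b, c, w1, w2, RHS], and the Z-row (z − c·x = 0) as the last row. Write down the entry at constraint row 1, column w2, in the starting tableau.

0

Slack w2 belongs to constraint 2; its column is the unit vector e_2, so the entry in row 1 is 0.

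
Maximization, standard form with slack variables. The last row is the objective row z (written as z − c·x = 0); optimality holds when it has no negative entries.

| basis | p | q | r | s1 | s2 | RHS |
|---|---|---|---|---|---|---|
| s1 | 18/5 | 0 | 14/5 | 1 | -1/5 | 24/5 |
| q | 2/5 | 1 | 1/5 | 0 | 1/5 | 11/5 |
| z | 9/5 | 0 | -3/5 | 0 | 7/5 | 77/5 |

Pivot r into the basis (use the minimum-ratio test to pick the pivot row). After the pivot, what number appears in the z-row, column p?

Ratio test on column r — row 1: (24/5)/(14/5) = 12/7; row 2: (11/5)/(1/5) = 11. Minimum is 12/7 at row 1 (s1 leaves); pivot element 14/5.
Divide row 1 by 14/5; eliminate column r from the other rows.
z-row update in column p: 9/5 − (-3/5)·(9/7) = 18/7.

18/7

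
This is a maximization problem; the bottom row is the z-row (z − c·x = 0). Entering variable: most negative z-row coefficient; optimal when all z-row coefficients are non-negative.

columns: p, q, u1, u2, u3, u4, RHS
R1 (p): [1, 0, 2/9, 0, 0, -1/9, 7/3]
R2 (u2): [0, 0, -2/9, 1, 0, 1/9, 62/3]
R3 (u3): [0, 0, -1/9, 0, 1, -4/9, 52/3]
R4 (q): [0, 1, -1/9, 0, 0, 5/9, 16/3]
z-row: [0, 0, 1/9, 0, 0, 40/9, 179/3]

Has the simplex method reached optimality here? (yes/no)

yes

Every z-row coefficient is ≥ 0, so the tableau is optimal.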